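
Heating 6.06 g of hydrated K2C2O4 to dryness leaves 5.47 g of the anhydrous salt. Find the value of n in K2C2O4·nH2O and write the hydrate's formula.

Mass of water lost = 6.06 − 5.47 = 0.59 g → 0.59 / 18.02 = 0.03274 mol H2O
Molar mass of K2C2O4 = 166.22 g/mol → mol K2C2O4 = 5.47 / 166.22 = 0.03291
n = 0.03274 / 0.03291 = 0.99 ≈ 1 → K2C2O4·H2O

K2C2O4·H2O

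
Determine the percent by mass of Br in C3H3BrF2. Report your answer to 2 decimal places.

Molar mass = 3(12.01) + 3(1.008) + 1(79.90) + 2(19.00) = 156.954 g/mol
Mass of Br per mole = 1 × 79.90 = 79.900 g
% Br = 79.900 / 156.954 × 100 = 50.91%

50.91%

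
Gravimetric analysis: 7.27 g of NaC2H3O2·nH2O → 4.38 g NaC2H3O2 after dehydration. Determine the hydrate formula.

Mass of water lost = 7.27 − 4.38 = 2.89 g → 2.89 / 18.02 = 0.1604 mol H2O
Molar mass of NaC2H3O2 = 82.03 g/mol → mol NaC2H3O2 = 4.38 / 82.03 = 0.05339
n = 0.1604 / 0.05339 = 3.00 ≈ 3 → NaC2H3O2·3H2O

NaC2H3O2·3H2O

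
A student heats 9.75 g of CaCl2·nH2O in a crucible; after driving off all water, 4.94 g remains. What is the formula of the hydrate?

Mass of water lost = 9.75 − 4.94 = 4.81 g → 4.81 / 18.02 = 0.2669 mol H2O
Molar mass of CaCl2 = 110.98 g/mol → mol CaCl2 = 4.94 / 110.98 = 0.04451
n = 0.2669 / 0.04451 = 6.00 ≈ 6 → CaCl2·6H2O

CaCl2·6H2O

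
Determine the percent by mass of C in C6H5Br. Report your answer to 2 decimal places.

45.90%

Molar mass = 6(12.01) + 5(1.008) + 1(79.90) = 157.000 g/mol
Mass of C per mole = 6 × 12.01 = 72.060 g
% C = 72.060 / 157.000 × 100 = 45.90%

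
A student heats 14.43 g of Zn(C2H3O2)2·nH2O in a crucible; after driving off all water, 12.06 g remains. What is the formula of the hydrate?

Mass of water lost = 14.43 − 12.06 = 2.37 g → 2.37 / 18.02 = 0.1315 mol H2O
Molar mass of Zn(C2H3O2)2 = 183.47 g/mol → mol Zn(C2H3O2)2 = 12.06 / 183.47 = 0.06573
n = 0.1315 / 0.06573 = 2.00 ≈ 2 → Zn(C2H3O2)2·2H2O

Zn(C2H3O2)2·2H2O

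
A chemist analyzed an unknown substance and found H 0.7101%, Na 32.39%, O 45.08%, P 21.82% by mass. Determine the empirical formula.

Assume 100 g: 0.7101 g H, 32.39 g Na, 45.08 g O, 21.82 g P.
H: 0.7101 g ÷ 1.008 g/mol = 0.7045 mol
Na: 32.39 g ÷ 22.99 g/mol = 1.409 mol
O: 45.08 g ÷ 16.00 g/mol = 2.817 mol
P: 21.82 g ÷ 30.97 g/mol = 0.7046 mol
Smallest is H at 0.7045 mol; normalising gives H 1.000, Na 2.000, O 3.999, P 1.000
Ratio ≈ 1:2:4:1, so the empirical formula is HNa2O4P

HNa2O4P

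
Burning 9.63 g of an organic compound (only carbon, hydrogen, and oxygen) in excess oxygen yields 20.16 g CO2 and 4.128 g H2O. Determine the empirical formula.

mol C = 20.16 / 44.01 = 0.4581; mass C = 0.4581 × 12.01 = 5.502 g
mol H = 2 × (4.128 / 18.02) = 0.4582; mass H = 0.4582 × 1.008 = 0.4618 g
mass O = 9.63 − (5.963) = 3.667 g → mol O = 0.2292
Divide by the smallest (0.2292 mol O): C 1.999, H 1.999, O 1.000
Ratio ≈ 2:2:1, so the empirical formula is C2H2O

C2H2O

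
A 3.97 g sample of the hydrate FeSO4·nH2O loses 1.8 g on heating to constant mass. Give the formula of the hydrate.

Mass of anhydrous FeSO4 = 3.97 − 1.8 = 2.17 g
mol H2O = 1.8 / 18.02 = 0.09989
Molar mass of FeSO4 = 151.92 g/mol → mol FeSO4 = 2.17 / 151.92 = 0.01428
n = 0.09989 / 0.01428 = 6.99 ≈ 7 → FeSO4·7H2O

FeSO4·7H2O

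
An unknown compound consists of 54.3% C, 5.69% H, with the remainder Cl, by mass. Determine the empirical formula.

Assume 100 g: 54.3 g C, 5.69 g H, 40.01 g Cl.
Moles — C: 54.3 / 12.01 = 4.521 mol; H: 5.69 / 1.008 = 5.645 mol; Cl: 40.01 / 35.45 = 1.129 mol
Ratios (÷ 1.129): C 4.006, H 5.001, Cl 1.000
→ C4H5Cl

C4H5Cl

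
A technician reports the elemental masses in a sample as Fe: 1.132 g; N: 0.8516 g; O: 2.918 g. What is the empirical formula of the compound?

FeN3O9

Fe: 1.132 g ÷ 55.85 g/mol = 0.02027 mol
N: 0.8516 g ÷ 14.01 g/mol = 0.06079 mol
O: 2.918 g ÷ 16.00 g/mol = 0.1824 mol
Divide by the smallest (0.02027 mol Fe): Fe 1.000, N 2.999, O 8.998
Ratio ≈ 1:3:9, so the empirical formula is FeN3O9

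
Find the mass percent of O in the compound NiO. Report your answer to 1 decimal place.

Molar mass = 1(58.69) + 1(16.00) = 74.690 g/mol
Mass of O per mole = 1 × 16.00 = 16.000 g
% O = 16.000 / 74.690 × 100 = 21.4%

21.4%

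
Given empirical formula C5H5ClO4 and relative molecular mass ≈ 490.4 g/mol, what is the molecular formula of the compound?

Empirical-formula mass = 164.54 g/mol
n = 490.4 / 164.54 = 2.98 ≈ 3
Molecular formula = (C5H5ClO4)3 = C15H15Cl3O12

C15H15Cl3O12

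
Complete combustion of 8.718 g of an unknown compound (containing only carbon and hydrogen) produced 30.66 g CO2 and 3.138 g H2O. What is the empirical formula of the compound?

C2H

mol C = 30.66 / 44.01 = 0.6967; mass C = 0.6967 × 12.01 = 8.367 g
mol H = 2 × (3.138 / 18.02) = 0.3483; mass H = 0.3483 × 1.008 = 0.3511 g
Ratios (÷ 0.3483): C 2.000, H 1.000
≈ 2:1 → C2H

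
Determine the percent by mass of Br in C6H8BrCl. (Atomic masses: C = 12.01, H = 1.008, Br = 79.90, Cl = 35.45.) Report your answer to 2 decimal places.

Molar mass = 6(12.01) + 8(1.008) + 1(79.90) + 1(35.45) = 195.474 g/mol
Mass of Br per mole = 1 × 79.90 = 79.900 g
% Br = 79.900 / 195.474 × 100 = 40.88%

40.88%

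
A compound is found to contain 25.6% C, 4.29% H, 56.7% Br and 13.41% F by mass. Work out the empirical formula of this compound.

C3H6BrF

Assume 100 g: 25.6 g C, 4.29 g H, 56.7 g Br, 13.41 g F.
Moles — C: 25.6 / 12.01 = 2.132 mol; H: 4.29 / 1.008 = 4.256 mol; Br: 56.7 / 79.90 = 0.7096 mol; F: 13.41 / 19.00 = 0.7058 mol
Divide by the smallest (0.7058 mol F): C 3.020, H 6.030, Br 1.005, F 1.000
→ C3H6BrF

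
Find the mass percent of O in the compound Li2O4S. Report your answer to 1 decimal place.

Molar mass = 2(6.94) + 4(16.00) + 1(32.07) = 109.950 g/mol
Mass of O per mole = 4 × 16.00 = 64.000 g
% O = 64.000 / 109.950 × 100 = 58.2%

58.2%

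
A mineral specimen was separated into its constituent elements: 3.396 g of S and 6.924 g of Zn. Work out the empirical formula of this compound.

SZn

n(S) = 3.396/32.07 = 0.1059, n(Zn) = 6.924/65.38 = 0.1059
Smallest is S at 0.1059 mol; normalising gives S 1.000, Zn 1.000
→ SZn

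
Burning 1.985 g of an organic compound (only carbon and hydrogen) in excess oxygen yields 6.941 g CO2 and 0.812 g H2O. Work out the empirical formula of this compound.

C7H4

mol C = 6.941 / 44.01 = 0.1577; mass C = 0.1577 × 12.01 = 1.894 g
mol H = 2 × (0.812 / 18.02) = 0.09012; mass H = 0.09012 × 1.008 = 0.09084 g
Ratios (÷ 0.09012): C 1.750, H 1.000
Multiply by 4: C 7.00, H 4.00 → C7H4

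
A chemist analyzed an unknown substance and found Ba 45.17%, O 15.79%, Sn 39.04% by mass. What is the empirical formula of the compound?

Assume 100 g: 45.17 g Ba, 15.79 g O, 39.04 g Sn.
Moles — Ba: 45.17 / 137.33 = 0.3289 mol; O: 15.79 / 16.00 = 0.9869 mol; Sn: 39.04 / 118.71 = 0.3289 mol
Ratios (÷ 0.3289): Ba 1.000, O 3.001, Sn 1.000
→ BaO3Sn

BaO3Sn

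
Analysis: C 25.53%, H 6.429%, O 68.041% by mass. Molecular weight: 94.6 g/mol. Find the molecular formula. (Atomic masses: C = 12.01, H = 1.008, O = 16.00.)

Assume 100 g: 25.53 g C, 6.429 g H, 68.041 g O.
n(C) = 25.53/12.01 = 2.126, n(H) = 6.429/1.008 = 6.378, n(O) = 68.041/16.00 = 4.253
Smallest is C at 2.126 mol; normalising gives C 1.000, H 3.000, O 2.001
≈ 1:3:2 → CH3O2
Empirical-formula mass = 47.03 g/mol
n = 94.6 / 47.03 = 2.01 ≈ 2
Molecular formula = (CH3O2)×2 = C2H6O4

C2H6O4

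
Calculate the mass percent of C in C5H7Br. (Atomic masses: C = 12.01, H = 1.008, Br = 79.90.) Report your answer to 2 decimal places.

Molar mass = 5(12.01) + 7(1.008) + 1(79.90) = 147.006 g/mol
Mass of C per mole = 5 × 12.01 = 60.050 g
% C = 60.050 / 147.006 × 100 = 40.85%

40.85%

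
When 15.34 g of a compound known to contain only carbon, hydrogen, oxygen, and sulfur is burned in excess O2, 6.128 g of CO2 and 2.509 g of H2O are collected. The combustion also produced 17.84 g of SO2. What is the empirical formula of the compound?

CH2O2S2

mol C = 6.128 / 44.01 = 0.1392; mass C = 0.1392 × 12.01 = 1.672 g
mol H = 2 × (2.509 / 18.02) = 0.2785; mass H = 0.2785 × 1.008 = 0.2807 g
mol S = 17.84 / 64.07 = 0.2784; mass S = 8.930 g
mass O = 15.34 − (10.88) = 4.457 g → mol O = 0.2786
Ratios (÷ 0.1392): C 1.000, H 2.000, O 2.001, S 2.000
→ CH2O2S2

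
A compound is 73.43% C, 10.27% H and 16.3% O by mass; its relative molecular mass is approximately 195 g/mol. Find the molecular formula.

C12H20O2

Assume 100 g: 73.43 g C, 10.27 g H, 16.3 g O.
n(C) = 73.43/12.01 = 6.114, n(H) = 10.27/1.008 = 10.19, n(O) = 16.3/16.00 = 1.019
Divide by the smallest (1.019 mol O): C 6.002, H 10.001, O 1.000
→ C6H10O
Empirical-formula mass = 98.14 g/mol
n = 195 / 98.14 = 1.99 ≈ 2
Molecular formula = (C6H10O)×2 = C12H20O2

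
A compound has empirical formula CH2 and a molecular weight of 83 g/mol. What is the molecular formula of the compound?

Empirical-formula mass = 14.03 g/mol
n = 83 / 14.03 = 5.92 ≈ 6
Molecular formula = (CH2)6 = C6H12

C6H12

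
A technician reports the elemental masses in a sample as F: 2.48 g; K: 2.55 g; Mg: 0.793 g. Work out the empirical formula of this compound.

F: 2.48 g ÷ 19.00 g/mol = 0.1305 mol
K: 2.55 g ÷ 39.10 g/mol = 0.06522 mol
Mg: 0.793 g ÷ 24.31 g/mol = 0.03262 mol
Ratios (÷ 0.03262): F 4.001, K 1.999, Mg 1.000
≈ 4:2:1 → F4K2Mg

F4K2Mg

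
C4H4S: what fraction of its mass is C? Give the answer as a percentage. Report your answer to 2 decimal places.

57.09%

Molar mass = 4(12.01) + 4(1.008) + 1(32.07) = 84.142 g/mol
Mass of C per mole = 4 × 12.01 = 48.040 g
% C = 48.040 / 84.142 × 100 = 57.09%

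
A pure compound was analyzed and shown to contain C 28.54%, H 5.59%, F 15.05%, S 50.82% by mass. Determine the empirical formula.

C3H7FS2

Assume 100 g: 28.54 g C, 5.59 g H, 15.05 g F, 50.82 g S.
n(C) = 28.54/12.01 = 2.376, n(H) = 5.59/1.008 = 5.546, n(F) = 15.05/19.00 = 0.7921, n(S) = 50.82/32.07 = 1.585
Smallest is F at 0.7921 mol; normalising gives C 3.000, H 7.001, F 1.000, S 2.001
→ C3H7FS2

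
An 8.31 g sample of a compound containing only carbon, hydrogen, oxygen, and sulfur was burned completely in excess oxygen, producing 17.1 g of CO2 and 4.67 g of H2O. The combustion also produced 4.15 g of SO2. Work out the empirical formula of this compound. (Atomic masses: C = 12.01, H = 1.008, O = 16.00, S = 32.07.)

mol C = 17.1 / 44.01 = 0.3885; mass C = 0.3885 × 12.01 = 4.666 g
mol H = 2 × (4.67 / 18.02) = 0.5183; mass H = 0.5183 × 1.008 = 0.5225 g
mol S = 4.15 / 64.07 = 0.06477; mass S = 2.077 g
mass O = 8.31 − (7.266) = 1.044 g → mol O = 0.06524
Divide by the smallest (0.06477 mol S): C 5.999, H 8.002, O 1.007, S 1.000
Ratio ≈ 6:8:1:1, so the empirical formula is C6H8OS

C6H8OS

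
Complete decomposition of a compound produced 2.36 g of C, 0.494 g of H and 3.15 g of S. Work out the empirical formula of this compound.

C2H5S

Moles — C: 2.36 / 12.01 = 0.1965 mol; H: 0.494 / 1.008 = 0.4901 mol; S: 3.15 / 32.07 = 0.09822 mol
Divide by the smallest (0.09822 mol S): C 2.001, H 4.989, S 1.000
→ C2H5S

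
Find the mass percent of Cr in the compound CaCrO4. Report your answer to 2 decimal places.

Molar mass = 1(40.08) + 1(52.00) + 4(16.00) = 156.080 g/mol
Mass of Cr per mole = 1 × 52.00 = 52.000 g
% Cr = 52.000 / 156.080 × 100 = 33.32%

33.32%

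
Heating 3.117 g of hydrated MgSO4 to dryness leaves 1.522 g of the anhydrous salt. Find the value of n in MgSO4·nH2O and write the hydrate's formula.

Mass of water lost = 3.117 − 1.522 = 1.595 g → 1.595 / 18.02 = 0.08851 mol H2O
Molar mass of MgSO4 = 120.38 g/mol → mol MgSO4 = 1.522 / 120.38 = 0.01264
n = 0.08851 / 0.01264 = 7.00 ≈ 7 → MgSO4·7H2O

MgSO4·7H2O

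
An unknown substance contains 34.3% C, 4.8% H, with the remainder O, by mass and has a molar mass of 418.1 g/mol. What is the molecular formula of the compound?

C12H20O16

Assume 100 g: 34.3 g C, 4.8 g H, 60.9 g O.
C: 34.3 g ÷ 12.01 g/mol = 2.856 mol
H: 4.8 g ÷ 1.008 g/mol = 4.762 mol
O: 60.9 g ÷ 16.00 g/mol = 3.806 mol
Smallest is C at 2.856 mol; normalising gives C 1.000, H 1.667, O 1.333
Scaling by 3: C 3.00, H 5.00, O 4.00 → C3H5O4
Empirical-formula mass = 105.07 g/mol
n = 418.1 / 105.07 = 3.98 ≈ 4
Molecular formula = (C3H5O4)×4 = C12H20O16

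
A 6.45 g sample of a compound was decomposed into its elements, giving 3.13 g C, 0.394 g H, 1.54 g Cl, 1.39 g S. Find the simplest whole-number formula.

C6H9ClS

C: 3.13 g ÷ 12.01 g/mol = 0.2606 mol
H: 0.394 g ÷ 1.008 g/mol = 0.3909 mol
Cl: 1.54 g ÷ 35.45 g/mol = 0.04344 mol
S: 1.39 g ÷ 32.07 g/mol = 0.04334 mol
Ratios (÷ 0.04334): C 6.013, H 9.018, Cl 1.002, S 1.000
→ C6H9ClS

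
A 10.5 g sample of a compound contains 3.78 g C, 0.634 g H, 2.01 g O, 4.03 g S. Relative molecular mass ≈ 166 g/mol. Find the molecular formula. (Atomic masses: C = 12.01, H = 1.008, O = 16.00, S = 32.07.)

C5H10O2S2

Moles — C: 3.78 / 12.01 = 0.3147 mol; H: 0.634 / 1.008 = 0.629 mol; O: 2.01 / 16.00 = 0.1256 mol; S: 4.03 / 32.07 = 0.1257 mol
Smallest is O at 0.1256 mol; normalising gives C 2.505, H 5.007, O 1.000, S 1.000
Multiply by 2: C 5.01, H 10.01, O 2.00, S 2.00 → C5H10O2S2
Empirical-formula mass = 166.27 g/mol
n = 166 / 166.27 = 1.00 ≈ 1
Molecular formula = empirical formula = C5H10O2S2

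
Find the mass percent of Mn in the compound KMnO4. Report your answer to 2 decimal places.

34.76%

Molar mass = 1(39.10) + 1(54.94) + 4(16.00) = 158.040 g/mol
Mass of Mn per mole = 1 × 54.94 = 54.940 g
% Mn = 54.940 / 158.040 × 100 = 34.76%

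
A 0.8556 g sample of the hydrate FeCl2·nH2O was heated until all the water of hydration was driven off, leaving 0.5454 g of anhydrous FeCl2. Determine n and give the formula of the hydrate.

Mass of water lost = 0.8556 − 0.5454 = 0.3102 g → 0.3102 / 18.02 = 0.01721 mol H2O
Molar mass of FeCl2 = 126.75 g/mol → mol FeCl2 = 0.5454 / 126.75 = 0.004303
n = 0.01721 / 0.004303 = 4.00 ≈ 4 → FeCl2·4H2O

FeCl2·4H2O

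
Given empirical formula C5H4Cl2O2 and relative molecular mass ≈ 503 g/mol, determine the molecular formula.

Empirical-formula mass = 166.98 g/mol
n = 503 / 166.98 = 3.01 ≈ 3
Molecular formula = (C5H4Cl2O2)3 = C15H12Cl6O6

C15H12Cl6O6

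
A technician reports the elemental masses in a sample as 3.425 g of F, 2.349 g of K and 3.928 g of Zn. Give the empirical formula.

Moles — F: 3.425 / 19.00 = 0.1803 mol; K: 2.349 / 39.10 = 0.06008 mol; Zn: 3.928 / 65.38 = 0.06008 mol
Smallest is K at 0.06008 mol; normalising gives F 3.001, K 1.000, Zn 1.000
≈ 3:1:1 → F3KZn

F3KZn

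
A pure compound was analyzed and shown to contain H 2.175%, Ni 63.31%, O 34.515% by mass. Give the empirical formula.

H2NiO2

Assume 100 g: 2.175 g H, 63.31 g Ni, 34.515 g O.
n(H) = 2.175/1.008 = 2.158, n(Ni) = 63.31/58.69 = 1.079, n(O) = 34.515/16.00 = 2.157
Smallest is Ni at 1.079 mol; normalising gives H 2.000, Ni 1.000, O 2.000
≈ 2:1:2 → H2NiO2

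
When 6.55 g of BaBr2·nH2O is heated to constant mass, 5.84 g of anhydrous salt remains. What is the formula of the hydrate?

Mass of water lost = 6.55 − 5.84 = 0.71 g → 0.71 / 18.02 = 0.0394 mol H2O
Molar mass of BaBr2 = 297.13 g/mol → mol BaBr2 = 5.84 / 297.13 = 0.01965
n = 0.0394 / 0.01965 = 2.00 ≈ 2 → BaBr2·2H2O

BaBr2·2H2O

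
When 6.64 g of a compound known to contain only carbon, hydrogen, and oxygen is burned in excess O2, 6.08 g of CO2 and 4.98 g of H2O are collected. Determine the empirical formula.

CH4O2

mol C = 6.08 / 44.01 = 0.1382; mass C = 0.1382 × 12.01 = 1.659 g
mol H = 2 × (4.98 / 18.02) = 0.5527; mass H = 0.5527 × 1.008 = 0.5571 g
mass O = 6.64 − (2.216) = 4.424 g → mol O = 0.2765
Ratios (÷ 0.1382): C 1.000, H 4.001, O 2.001
Ratio ≈ 1:4:2, so the empirical formula is CH4O2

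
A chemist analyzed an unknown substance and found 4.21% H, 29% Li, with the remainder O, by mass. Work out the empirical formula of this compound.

Assume 100 g: 4.21 g H, 29 g Li, 66.79 g O.
Moles — H: 4.21 / 1.008 = 4.177 mol; Li: 29 / 6.94 = 4.179 mol; O: 66.79 / 16.00 = 4.174 mol
Smallest is O at 4.174 mol; normalising gives H 1.001, Li 1.001, O 1.000
Ratio ≈ 1:1:1, so the empirical formula is HLiO

HLiO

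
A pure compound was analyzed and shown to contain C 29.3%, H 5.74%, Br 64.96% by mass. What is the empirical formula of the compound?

Assume 100 g: 29.3 g C, 5.74 g H, 64.96 g Br.
Moles — C: 29.3 / 12.01 = 2.44 mol; H: 5.74 / 1.008 = 5.694 mol; Br: 64.96 / 79.90 = 0.813 mol
Ratios (÷ 0.813): C 3.001, H 7.004, Br 1.000
≈ 3:7:1 → C3H7Br

C3H7Br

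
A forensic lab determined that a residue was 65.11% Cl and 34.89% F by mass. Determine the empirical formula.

ClF

Assume 100 g: 65.11 g Cl, 34.89 g F.
n(Cl) = 65.11/35.45 = 1.837, n(F) = 34.89/19.00 = 1.836
Smallest is F at 1.836 mol; normalising gives Cl 1.000, F 1.000
≈ 1:1 → ClF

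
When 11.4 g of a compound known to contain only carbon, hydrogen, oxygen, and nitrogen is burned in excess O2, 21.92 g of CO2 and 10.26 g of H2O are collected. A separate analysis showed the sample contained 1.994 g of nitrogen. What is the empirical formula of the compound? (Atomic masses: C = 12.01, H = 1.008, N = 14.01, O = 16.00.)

mol C = 21.92 / 44.01 = 0.4981; mass C = 0.4981 × 12.01 = 5.982 g
mol H = 2 × (10.26 / 18.02) = 1.139; mass H = 1.139 × 1.008 = 1.148 g
mol N = 1.994 / 14.01 = 0.1423
mass O = 11.4 − (9.124) = 2.276 g → mol O = 0.1423
Divide by the smallest (0.1423 mol O): C 3.501, H 8.004, N 1.000, O 1.000
Scaling by 2: C 7.00, H 16.01, N 2.00, O 2.00 → C7H16N2O2

C7H16N2O2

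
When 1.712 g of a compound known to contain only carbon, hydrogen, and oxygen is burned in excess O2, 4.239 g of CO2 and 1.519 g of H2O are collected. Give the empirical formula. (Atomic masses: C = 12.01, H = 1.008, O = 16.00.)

C4H7O

mol C = 4.239 / 44.01 = 0.09632; mass C = 0.09632 × 12.01 = 1.157 g
mol H = 2 × (1.519 / 18.02) = 0.1686; mass H = 0.1686 × 1.008 = 0.1699 g
mass O = 1.712 − (1.327) = 0.3853 g → mol O = 0.02408
Divide by the smallest (0.02408 mol O): C 4.000, H 7.001, O 1.000
→ C4H7O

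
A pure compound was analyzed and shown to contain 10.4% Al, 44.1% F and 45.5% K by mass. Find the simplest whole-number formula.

Assume 100 g: 10.4 g Al, 44.1 g F, 45.5 g K.
Al: 10.4 g ÷ 26.98 g/mol = 0.3855 mol
F: 44.1 g ÷ 19.00 g/mol = 2.321 mol
K: 45.5 g ÷ 39.10 g/mol = 1.164 mol
Smallest is Al at 0.3855 mol; normalising gives Al 1.000, F 6.021, K 3.019
≈ 1:6:3 → AlF6K3

AlF6K3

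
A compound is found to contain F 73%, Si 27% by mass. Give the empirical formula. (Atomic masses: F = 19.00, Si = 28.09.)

Assume 100 g: 73 g F, 27 g Si.
F: 73 g ÷ 19.00 g/mol = 3.842 mol
Si: 27 g ÷ 28.09 g/mol = 0.9612 mol
Smallest is Si at 0.9612 mol; normalising gives F 3.997, Si 1.000
→ F4Si

F4Si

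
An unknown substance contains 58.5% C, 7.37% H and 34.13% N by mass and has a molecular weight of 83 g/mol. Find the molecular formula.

Assume 100 g: 58.5 g C, 7.37 g H, 34.13 g N.
C: 58.5 g ÷ 12.01 g/mol = 4.871 mol
H: 7.37 g ÷ 1.008 g/mol = 7.312 mol
N: 34.13 g ÷ 14.01 g/mol = 2.436 mol
Smallest is N at 2.436 mol; normalising gives C 1.999, H 3.001, N 1.000
≈ 2:3:1 → C2H3N
Empirical-formula mass = 41.05 g/mol
n = 83 / 41.05 = 2.02 ≈ 2
Molecular formula = (C2H3N)×2 = C4H6N2

C4H6N2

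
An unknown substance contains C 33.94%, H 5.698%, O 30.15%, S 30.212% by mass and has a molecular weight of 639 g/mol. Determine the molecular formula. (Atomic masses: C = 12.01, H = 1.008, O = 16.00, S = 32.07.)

C18H36O12S6

Assume 100 g: 33.94 g C, 5.698 g H, 30.15 g O, 30.212 g S.
C: 33.94 g ÷ 12.01 g/mol = 2.826 mol
H: 5.698 g ÷ 1.008 g/mol = 5.653 mol
O: 30.15 g ÷ 16.00 g/mol = 1.884 mol
S: 30.212 g ÷ 32.07 g/mol = 0.9421 mol
Smallest is S at 0.9421 mol; normalising gives C 3.000, H 6.000, O 2.000, S 1.000
≈ 3:6:2:1 → C3H6O2S
Empirical-formula mass = 106.15 g/mol
n = 639 / 106.15 = 6.02 ≈ 6
Molecular formula = (C3H6O2S)×6 = C18H36O12S6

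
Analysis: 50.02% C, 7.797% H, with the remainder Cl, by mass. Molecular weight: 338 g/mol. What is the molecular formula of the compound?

Assume 100 g: 50.02 g C, 7.797 g H, 42.183 g Cl.
C: 50.02 g ÷ 12.01 g/mol = 4.165 mol
H: 7.797 g ÷ 1.008 g/mol = 7.735 mol
Cl: 42.183 g ÷ 35.45 g/mol = 1.19 mol
Ratios (÷ 1.19): C 3.500, H 6.500, Cl 1.000
×2: C 7.00, H 13.00, Cl 2.00 → C7H13Cl2
Empirical-formula mass = 168.07 g/mol
n = 338 / 168.07 = 2.01 ≈ 2
Molecular formula = (C7H13Cl2)×2 = C14H26Cl4

C14H26Cl4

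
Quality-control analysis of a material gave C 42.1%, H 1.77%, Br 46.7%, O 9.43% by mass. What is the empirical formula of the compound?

C6H3BrO

Assume 100 g: 42.1 g C, 1.77 g H, 46.7 g Br, 9.43 g O.
C: 42.1 g ÷ 12.01 g/mol = 3.505 mol
H: 1.77 g ÷ 1.008 g/mol = 1.756 mol
Br: 46.7 g ÷ 79.90 g/mol = 0.5845 mol
O: 9.43 g ÷ 16.00 g/mol = 0.5894 mol
Smallest is Br at 0.5845 mol; normalising gives C 5.997, H 3.004, Br 1.000, O 1.008
≈ 6:3:1:1 → C6H3BrO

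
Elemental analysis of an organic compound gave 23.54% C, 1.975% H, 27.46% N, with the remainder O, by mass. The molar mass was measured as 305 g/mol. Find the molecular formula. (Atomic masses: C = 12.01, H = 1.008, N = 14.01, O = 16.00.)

C6H6N6O9

Assume 100 g: 23.54 g C, 1.975 g H, 27.46 g N, 47.025 g O.
n(C) = 23.54/12.01 = 1.96, n(H) = 1.975/1.008 = 1.959, n(N) = 27.46/14.01 = 1.96, n(O) = 47.025/16.00 = 2.939
Smallest is H at 1.959 mol; normalising gives C 1.000, H 1.000, N 1.000, O 1.500
Scaling by 2: C 2.00, H 2.00, N 2.00, O 3.00 → C2H2N2O3
Empirical-formula mass = 102.06 g/mol
n = 305 / 102.06 = 2.99 ≈ 3
Molecular formula = (C2H2N2O3)×3 = C6H6N6O9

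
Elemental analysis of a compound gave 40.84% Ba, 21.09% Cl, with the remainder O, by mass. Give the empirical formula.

Assume 100 g: 40.84 g Ba, 21.09 g Cl, 38.07 g O.
Ba: 40.84 g ÷ 137.33 g/mol = 0.2974 mol
Cl: 21.09 g ÷ 35.45 g/mol = 0.5949 mol
O: 38.07 g ÷ 16.00 g/mol = 2.379 mol
Smallest is Ba at 0.2974 mol; normalising gives Ba 1.000, Cl 2.001, O 8.001
→ BaCl2O8

BaCl2O8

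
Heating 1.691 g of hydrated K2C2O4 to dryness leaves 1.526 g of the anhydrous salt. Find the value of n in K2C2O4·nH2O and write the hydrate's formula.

Mass of water lost = 1.691 − 1.526 = 0.165 g → 0.165 / 18.02 = 0.009156 mol H2O
Molar mass of K2C2O4 = 166.22 g/mol → mol K2C2O4 = 1.526 / 166.22 = 0.009181
n = 0.009156 / 0.009181 = 1.00 ≈ 1 → K2C2O4·H2O

K2C2O4·H2O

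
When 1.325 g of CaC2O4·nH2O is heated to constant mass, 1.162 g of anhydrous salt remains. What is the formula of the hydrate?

Mass of water lost = 1.325 − 1.162 = 0.163 g → 0.163 / 18.02 = 0.009046 mol H2O
Molar mass of CaC2O4 = 128.10 g/mol → mol CaC2O4 = 1.162 / 128.10 = 0.009071
n = 0.009046 / 0.009071 = 1.00 ≈ 1 → CaC2O4·H2O

CaC2O4·H2O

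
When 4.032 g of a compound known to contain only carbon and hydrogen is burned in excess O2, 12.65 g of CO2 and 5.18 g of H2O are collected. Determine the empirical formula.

mol C = 12.65 / 44.01 = 0.2874; mass C = 0.2874 × 12.01 = 3.452 g
mol H = 2 × (5.18 / 18.02) = 0.5749; mass H = 0.5749 × 1.008 = 0.5795 g
Divide by the smallest (0.2874 mol C): C 1.000, H 2.000
→ CH2

CH2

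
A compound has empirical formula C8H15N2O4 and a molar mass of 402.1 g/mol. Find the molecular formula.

C16H30N4O8

Empirical-formula mass = 203.22 g/mol
n = 402.1 / 203.22 = 1.98 ≈ 2
Molecular formula = (C8H15N2O4)2 = C16H30N4O8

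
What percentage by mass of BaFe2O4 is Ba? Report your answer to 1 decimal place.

43.9%

Molar mass = 1(137.33) + 2(55.85) + 4(16.00) = 313.030 g/mol
Mass of Ba per mole = 1 × 137.33 = 137.330 g
% Ba = 137.330 / 313.030 × 100 = 43.9%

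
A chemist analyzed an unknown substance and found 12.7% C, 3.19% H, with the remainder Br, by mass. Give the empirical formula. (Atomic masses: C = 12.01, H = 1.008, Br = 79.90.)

Assume 100 g: 12.7 g C, 3.19 g H, 84.11 g Br.
n(C) = 12.7/12.01 = 1.057, n(H) = 3.19/1.008 = 3.165, n(Br) = 84.11/79.90 = 1.053
Smallest is Br at 1.053 mol; normalising gives C 1.005, H 3.006, Br 1.000
Ratio ≈ 1:3:1, so the empirical formula is CH3Br

CH3Br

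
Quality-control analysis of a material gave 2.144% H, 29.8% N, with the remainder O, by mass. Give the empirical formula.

Assume 100 g: 2.144 g H, 29.8 g N, 68.056 g O.
Moles — H: 2.144 / 1.008 = 2.127 mol; N: 29.8 / 14.01 = 2.127 mol; O: 68.056 / 16.00 = 4.253 mol
Smallest is H at 2.127 mol; normalising gives H 1.000, N 1.000, O 2.000
Ratio ≈ 1:1:2, so the empirical formula is HNO2

HNO2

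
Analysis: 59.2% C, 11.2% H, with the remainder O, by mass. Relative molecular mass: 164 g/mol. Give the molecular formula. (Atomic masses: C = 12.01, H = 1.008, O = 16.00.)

C8H18O3

Assume 100 g: 59.2 g C, 11.2 g H, 29.6 g O.
n(C) = 59.2/12.01 = 4.929, n(H) = 11.2/1.008 = 11.11, n(O) = 29.6/16.00 = 1.85
Ratios (÷ 1.85): C 2.664, H 6.006, O 1.000
Scaling by 3: C 7.99, H 18.02, O 3.00 → C8H18O3
Empirical-formula mass = 162.22 g/mol
n = 164 / 162.22 = 1.01 ≈ 1
Molecular formula = empirical formula = C8H18O3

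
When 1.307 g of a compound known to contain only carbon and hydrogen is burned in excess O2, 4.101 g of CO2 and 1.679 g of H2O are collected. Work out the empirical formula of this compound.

CH2

mol C = 4.101 / 44.01 = 0.09318; mass C = 0.09318 × 12.01 = 1.119 g
mol H = 2 × (1.679 / 18.02) = 0.1863; mass H = 0.1863 × 1.008 = 0.1878 g
Divide by the smallest (0.09318 mol C): C 1.000, H 2.000
Ratio ≈ 1:2, so the empirical formula is CH2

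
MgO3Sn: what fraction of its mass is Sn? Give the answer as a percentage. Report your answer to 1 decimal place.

Molar mass = 1(24.31) + 3(16.00) + 1(118.71) = 191.020 g/mol
Mass of Sn per mole = 1 × 118.71 = 118.710 g
% Sn = 118.710 / 191.020 × 100 = 62.1%

62.1%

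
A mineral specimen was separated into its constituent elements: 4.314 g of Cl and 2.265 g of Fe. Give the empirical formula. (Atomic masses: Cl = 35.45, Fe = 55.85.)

n(Cl) = 4.314/35.45 = 0.1217, n(Fe) = 2.265/55.85 = 0.04056
Divide by the smallest (0.04056 mol Fe): Cl 3.001, Fe 1.000
→ Cl3Fe

Cl3Fe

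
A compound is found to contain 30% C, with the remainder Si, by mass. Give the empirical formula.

CSi

Assume 100 g: 30 g C, 70 g Si.
n(C) = 30/12.01 = 2.498, n(Si) = 70/28.09 = 2.492
Smallest is Si at 2.492 mol; normalising gives C 1.002, Si 1.000
→ CSi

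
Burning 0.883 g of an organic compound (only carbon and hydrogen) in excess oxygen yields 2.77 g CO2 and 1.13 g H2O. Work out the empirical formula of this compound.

mol C = 2.77 / 44.01 = 0.06294; mass C = 0.06294 × 12.01 = 0.7559 g
mol H = 2 × (1.13 / 18.02) = 0.1254; mass H = 0.1254 × 1.008 = 0.1264 g
Ratios (÷ 0.06294): C 1.000, H 1.993
≈ 1:2 → CH2

CH2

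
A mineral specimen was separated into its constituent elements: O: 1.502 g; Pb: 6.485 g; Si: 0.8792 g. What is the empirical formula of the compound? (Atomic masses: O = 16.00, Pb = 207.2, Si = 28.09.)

O3PbSi

n(O) = 1.502/16.00 = 0.09388, n(Pb) = 6.485/207.2 = 0.0313, n(Si) = 0.8792/28.09 = 0.0313
Ratios (÷ 0.0313): O 2.999, Pb 1.000, Si 1.000
≈ 3:1:1 → O3PbSi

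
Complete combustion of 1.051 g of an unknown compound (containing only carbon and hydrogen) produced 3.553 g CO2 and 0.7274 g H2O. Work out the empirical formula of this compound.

mol C = 3.553 / 44.01 = 0.08073; mass C = 0.08073 × 12.01 = 0.9696 g
mol H = 2 × (0.7274 / 18.02) = 0.08073; mass H = 0.08073 × 1.008 = 0.08138 g
Divide by the smallest (0.08073 mol C): C 1.000, H 1.000
Ratio ≈ 1:1, so the empirical formula is CH

CH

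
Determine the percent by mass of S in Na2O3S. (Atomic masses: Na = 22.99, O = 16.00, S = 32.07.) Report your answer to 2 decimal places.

25.44%

Molar mass = 2(22.99) + 3(16.00) + 1(32.07) = 126.050 g/mol
Mass of S per mole = 1 × 32.07 = 32.070 g
% S = 32.070 / 126.050 × 100 = 25.44%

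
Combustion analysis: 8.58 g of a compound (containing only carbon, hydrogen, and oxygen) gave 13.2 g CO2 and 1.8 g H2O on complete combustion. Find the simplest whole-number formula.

mol C = 13.2 / 44.01 = 0.2999; mass C = 0.2999 × 12.01 = 3.602 g
mol H = 2 × (1.8 / 18.02) = 0.1998; mass H = 0.1998 × 1.008 = 0.2014 g
mass O = 8.58 − (3.804) = 4.776 g → mol O = 0.2985
Ratios (÷ 0.1998): C 1.501, H 1.000, O 1.494
×2: C 3.00, H 2.00, O 2.99 → C3H2O3

C3H2O3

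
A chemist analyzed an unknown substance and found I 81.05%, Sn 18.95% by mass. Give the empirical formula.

Assume 100 g: 81.05 g I, 18.95 g Sn.
I: 81.05 g ÷ 126.90 g/mol = 0.6387 mol
Sn: 18.95 g ÷ 118.71 g/mol = 0.1596 mol
Smallest is Sn at 0.1596 mol; normalising gives I 4.001, Sn 1.000
Ratio ≈ 4:1, so the empirical formula is I4Sn

I4Sn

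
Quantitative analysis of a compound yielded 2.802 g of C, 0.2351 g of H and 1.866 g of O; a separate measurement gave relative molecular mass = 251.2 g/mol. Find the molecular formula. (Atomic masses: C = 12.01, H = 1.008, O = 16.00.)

n(C) = 2.802/12.01 = 0.2333, n(H) = 0.2351/1.008 = 0.2332, n(O) = 1.866/16.00 = 0.1166
Divide by the smallest (0.1166 mol O): C 2.000, H 2.000, O 1.000
→ C2H2O
Empirical-formula mass = 42.04 g/mol
n = 251.2 / 42.04 = 5.98 ≈ 6
Molecular formula = (C2H2O)×6 = C12H12O6

C12H12O6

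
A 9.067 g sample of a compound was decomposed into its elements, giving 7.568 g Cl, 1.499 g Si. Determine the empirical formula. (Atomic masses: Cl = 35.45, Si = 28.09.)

Cl4Si

Moles — Cl: 7.568 / 35.45 = 0.2135 mol; Si: 1.499 / 28.09 = 0.05336 mol
Smallest is Si at 0.05336 mol; normalising gives Cl 4.001, Si 1.000
→ Cl4Si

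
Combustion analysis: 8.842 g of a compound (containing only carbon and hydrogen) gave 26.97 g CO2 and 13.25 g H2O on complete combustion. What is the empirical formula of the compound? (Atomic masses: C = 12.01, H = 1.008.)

C5H12

mol C = 26.97 / 44.01 = 0.6128; mass C = 0.6128 × 12.01 = 7.360 g
mol H = 2 × (13.25 / 18.02) = 1.471; mass H = 1.471 × 1.008 = 1.482 g
Divide by the smallest (0.6128 mol C): C 1.000, H 2.400
Multiply by 5: C 5.00, H 12.00 → C5H12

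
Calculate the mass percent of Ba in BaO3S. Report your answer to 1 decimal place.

Molar mass = 1(137.33) + 3(16.00) + 1(32.07) = 217.400 g/mol
Mass of Ba per mole = 1 × 137.33 = 137.330 g
% Ba = 137.330 / 217.400 × 100 = 63.2%

63.2%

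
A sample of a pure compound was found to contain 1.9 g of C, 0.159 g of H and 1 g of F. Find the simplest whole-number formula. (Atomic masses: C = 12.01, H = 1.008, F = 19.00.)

C: 1.9 g ÷ 12.01 g/mol = 0.1582 mol
H: 0.159 g ÷ 1.008 g/mol = 0.1577 mol
F: 1 g ÷ 19.00 g/mol = 0.05263 mol
Divide by the smallest (0.05263 mol F): C 3.006, H 2.997, F 1.000
→ C3H3F

C3H3F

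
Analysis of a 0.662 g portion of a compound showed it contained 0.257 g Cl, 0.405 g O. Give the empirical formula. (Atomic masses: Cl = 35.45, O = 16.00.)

Cl2O7

Cl: 0.257 g ÷ 35.45 g/mol = 0.00725 mol
O: 0.405 g ÷ 16.00 g/mol = 0.02531 mol
Smallest is Cl at 0.00725 mol; normalising gives Cl 1.000, O 3.492
Scaling by 2: Cl 2.00, O 6.98 → Cl2O7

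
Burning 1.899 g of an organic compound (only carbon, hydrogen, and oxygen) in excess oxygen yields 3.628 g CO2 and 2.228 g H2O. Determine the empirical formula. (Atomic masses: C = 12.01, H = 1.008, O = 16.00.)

mol C = 3.628 / 44.01 = 0.08244; mass C = 0.08244 × 12.01 = 0.9901 g
mol H = 2 × (2.228 / 18.02) = 0.2473; mass H = 0.2473 × 1.008 = 0.2493 g
mass O = 1.899 − (1.239) = 0.6597 g → mol O = 0.04123
Divide by the smallest (0.04123 mol O): C 1.999, H 5.998, O 1.000
Ratio ≈ 2:6:1, so the empirical formula is C2H6O

C2H6O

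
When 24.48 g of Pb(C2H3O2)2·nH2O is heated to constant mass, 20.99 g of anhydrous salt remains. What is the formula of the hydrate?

Pb(C2H3O2)2·3H2O

Mass of water lost = 24.48 − 20.99 = 3.49 g → 3.49 / 18.02 = 0.1937 mol H2O
Molar mass of Pb(C2H3O2)2 = 325.29 g/mol → mol Pb(C2H3O2)2 = 20.99 / 325.29 = 0.06453
n = 0.1937 / 0.06453 = 3.00 ≈ 3 → Pb(C2H3O2)2·3H2O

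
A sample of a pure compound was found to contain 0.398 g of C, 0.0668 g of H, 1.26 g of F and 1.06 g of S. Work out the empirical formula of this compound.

CH2F2S

n(C) = 0.398/12.01 = 0.03314, n(H) = 0.0668/1.008 = 0.06627, n(F) = 1.26/19.00 = 0.06632, n(S) = 1.06/32.07 = 0.03305
Ratios (÷ 0.03305): C 1.003, H 2.005, F 2.006, S 1.000
→ CH2F2S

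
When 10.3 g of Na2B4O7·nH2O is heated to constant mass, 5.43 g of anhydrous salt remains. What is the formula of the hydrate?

Na2B4O7·10H2O

Mass of water lost = 10.3 − 5.43 = 4.87 g → 4.87 / 18.02 = 0.2703 mol H2O
Molar mass of Na2B4O7 = 201.22 g/mol → mol Na2B4O7 = 5.43 / 201.22 = 0.02699
n = 0.2703 / 0.02699 = 10.01 ≈ 10 → Na2B4O7·10H2O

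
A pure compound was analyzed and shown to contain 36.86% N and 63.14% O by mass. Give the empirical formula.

Assume 100 g: 36.86 g N, 63.14 g O.
Moles — N: 36.86 / 14.01 = 2.631 mol; O: 63.14 / 16.00 = 3.946 mol
Ratios (÷ 2.631): N 1.000, O 1.500
Scaling by 2: N 2.00, O 3.00 → N2O3

N2O3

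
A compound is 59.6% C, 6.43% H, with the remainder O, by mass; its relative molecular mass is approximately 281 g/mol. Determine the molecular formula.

Assume 100 g: 59.6 g C, 6.43 g H, 33.97 g O.
n(C) = 59.6/12.01 = 4.963, n(H) = 6.43/1.008 = 6.379, n(O) = 33.97/16.00 = 2.123
Smallest is O at 2.123 mol; normalising gives C 2.337, H 3.005, O 1.000
Multiply by 3: C 7.01, H 9.01, O 3.00 → C7H9O3
Empirical-formula mass = 141.14 g/mol
n = 281 / 141.14 = 1.99 ≈ 2
Molecular formula = (C7H9O3)×2 = C14H18O6

C14H18O6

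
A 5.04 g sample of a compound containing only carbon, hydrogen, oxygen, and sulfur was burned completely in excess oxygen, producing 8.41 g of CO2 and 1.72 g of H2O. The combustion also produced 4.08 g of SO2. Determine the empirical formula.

mol C = 8.41 / 44.01 = 0.1911; mass C = 0.1911 × 12.01 = 2.295 g
mol H = 2 × (1.72 / 18.02) = 0.1909; mass H = 0.1909 × 1.008 = 0.1924 g
mol S = 4.08 / 64.07 = 0.06368; mass S = 2.042 g
mass O = 5.04 − (4.530) = 0.5103 g → mol O = 0.03189
Ratios (÷ 0.03189): C 5.991, H 5.985, O 1.000, S 1.997
Ratio ≈ 6:6:1:2, so the empirical formula is C6H6OS2

C6H6OS2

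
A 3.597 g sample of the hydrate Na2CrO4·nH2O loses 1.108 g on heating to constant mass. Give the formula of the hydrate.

Na2CrO4·4H2O

Mass of anhydrous Na2CrO4 = 3.597 − 1.108 = 2.489 g
mol H2O = 1.108 / 18.02 = 0.06149
Molar mass of Na2CrO4 = 161.98 g/mol → mol Na2CrO4 = 2.489 / 161.98 = 0.01537
n = 0.06149 / 0.01537 = 4.00 ≈ 4 → Na2CrO4·4H2O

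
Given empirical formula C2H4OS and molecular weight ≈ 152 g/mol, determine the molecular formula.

C4H8O2S2

Empirical-formula mass = 76.12 g/mol
n = 152 / 76.12 = 2.00 ≈ 2
Molecular formula = (C2H4OS)2 = C4H8O2S2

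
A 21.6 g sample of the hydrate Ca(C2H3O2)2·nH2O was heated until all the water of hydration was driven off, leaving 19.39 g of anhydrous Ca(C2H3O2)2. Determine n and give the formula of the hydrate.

Mass of water lost = 21.6 − 19.39 = 2.21 g → 2.21 / 18.02 = 0.1226 mol H2O
Molar mass of Ca(C2H3O2)2 = 158.17 g/mol → mol Ca(C2H3O2)2 = 19.39 / 158.17 = 0.1226
n = 0.1226 / 0.1226 = 1.00 ≈ 1 → Ca(C2H3O2)2·H2O

Ca(C2H3O2)2·H2O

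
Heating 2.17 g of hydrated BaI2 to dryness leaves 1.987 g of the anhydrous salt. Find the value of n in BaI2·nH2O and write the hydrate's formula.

Mass of water lost = 2.17 − 1.987 = 0.183 g → 0.183 / 18.02 = 0.01016 mol H2O
Molar mass of BaI2 = 391.13 g/mol → mol BaI2 = 1.987 / 391.13 = 0.00508
n = 0.01016 / 0.00508 = 2.00 ≈ 2 → BaI2·2H2O

BaI2·2H2O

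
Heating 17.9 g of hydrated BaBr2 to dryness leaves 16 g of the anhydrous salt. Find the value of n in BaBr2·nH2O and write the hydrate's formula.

Mass of water lost = 17.9 − 16 = 1.9 g → 1.9 / 18.02 = 0.1054 mol H2O
Molar mass of BaBr2 = 297.13 g/mol → mol BaBr2 = 16 / 297.13 = 0.05385
n = 0.1054 / 0.05385 = 1.96 ≈ 2 → BaBr2·2H2O

BaBr2·2H2O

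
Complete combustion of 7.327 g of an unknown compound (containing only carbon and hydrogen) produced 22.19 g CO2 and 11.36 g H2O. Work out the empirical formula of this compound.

C2H5

mol C = 22.19 / 44.01 = 0.5042; mass C = 0.5042 × 12.01 = 6.055 g
mol H = 2 × (11.36 / 18.02) = 1.261; mass H = 1.261 × 1.008 = 1.271 g
Ratios (÷ 0.5042): C 1.000, H 2.501
Multiply by 2: C 2.00, H 5.00 → C2H5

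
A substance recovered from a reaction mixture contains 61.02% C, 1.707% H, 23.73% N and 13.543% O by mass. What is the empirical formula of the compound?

Assume 100 g: 61.02 g C, 1.707 g H, 23.73 g N, 13.543 g O.
C: 61.02 g ÷ 12.01 g/mol = 5.081 mol
H: 1.707 g ÷ 1.008 g/mol = 1.693 mol
N: 23.73 g ÷ 14.01 g/mol = 1.694 mol
O: 13.543 g ÷ 16.00 g/mol = 0.8464 mol
Divide by the smallest (0.8464 mol O): C 6.003, H 2.001, N 2.001, O 1.000
≈ 6:2:2:1 → C6H2N2O

C6H2N2O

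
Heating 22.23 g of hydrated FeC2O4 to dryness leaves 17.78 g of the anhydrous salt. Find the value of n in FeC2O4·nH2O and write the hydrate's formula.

FeC2O4·2H2O

Mass of water lost = 22.23 − 17.78 = 4.45 g → 4.45 / 18.02 = 0.2469 mol H2O
Molar mass of FeC2O4 = 143.87 g/mol → mol FeC2O4 = 17.78 / 143.87 = 0.1236
n = 0.2469 / 0.1236 = 2.00 ≈ 2 → FeC2O4·2H2O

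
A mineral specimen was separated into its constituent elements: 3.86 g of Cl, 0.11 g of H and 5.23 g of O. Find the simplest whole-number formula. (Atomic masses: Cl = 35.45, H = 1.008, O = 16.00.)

n(Cl) = 3.86/35.45 = 0.1089, n(H) = 0.11/1.008 = 0.1091, n(O) = 5.23/16.00 = 0.3269
Smallest is Cl at 0.1089 mol; normalising gives Cl 1.000, H 1.002, O 3.002
→ ClHO3

ClHO3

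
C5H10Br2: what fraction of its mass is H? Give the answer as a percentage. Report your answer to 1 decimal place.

Molar mass = 5(12.01) + 10(1.008) + 2(79.90) = 229.930 g/mol
Mass of H per mole = 10 × 1.008 = 10.080 g
% H = 10.080 / 229.930 × 100 = 4.4%

4.4%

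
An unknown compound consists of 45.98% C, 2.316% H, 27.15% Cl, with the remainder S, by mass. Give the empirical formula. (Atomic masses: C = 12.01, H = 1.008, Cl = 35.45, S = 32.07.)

Assume 100 g: 45.98 g C, 2.316 g H, 27.15 g Cl, 24.554 g S.
C: 45.98 g ÷ 12.01 g/mol = 3.828 mol
H: 2.316 g ÷ 1.008 g/mol = 2.298 mol
Cl: 27.15 g ÷ 35.45 g/mol = 0.7659 mol
S: 24.554 g ÷ 32.07 g/mol = 0.7656 mol
Divide by the smallest (0.7656 mol S): C 5.000, H 3.001, Cl 1.000, S 1.000
≈ 5:3:1:1 → C5H3ClS

C5H3ClS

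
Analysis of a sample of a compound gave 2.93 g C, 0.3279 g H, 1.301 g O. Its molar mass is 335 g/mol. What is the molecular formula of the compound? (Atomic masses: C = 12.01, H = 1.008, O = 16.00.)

C: 2.93 g ÷ 12.01 g/mol = 0.244 mol
H: 0.3279 g ÷ 1.008 g/mol = 0.3253 mol
O: 1.301 g ÷ 16.00 g/mol = 0.08131 mol
Ratios (÷ 0.08131): C 3.000, H 4.001, O 1.000
→ C3H4O
Empirical-formula mass = 56.06 g/mol
n = 335 / 56.06 = 5.98 ≈ 6
Molecular formula = (C3H4O)×6 = C18H24O6

C18H24O6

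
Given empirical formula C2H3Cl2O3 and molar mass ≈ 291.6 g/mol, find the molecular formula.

C4H6Cl4O6

Empirical-formula mass = 145.94 g/mol
n = 291.6 / 145.94 = 2.00 ≈ 2
Molecular formula = (C2H3Cl2O3)2 = C4H6Cl4O6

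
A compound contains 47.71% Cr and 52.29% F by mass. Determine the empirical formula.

CrF3

Assume 100 g: 47.71 g Cr, 52.29 g F.
Cr: 47.71 g ÷ 52.00 g/mol = 0.9175 mol
F: 52.29 g ÷ 19.00 g/mol = 2.752 mol
Ratios (÷ 0.9175): Cr 1.000, F 3.000
≈ 1:3 → CrF3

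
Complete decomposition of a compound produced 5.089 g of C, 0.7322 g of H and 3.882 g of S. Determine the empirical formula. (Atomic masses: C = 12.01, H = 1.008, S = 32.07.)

C7H12S2

Moles — C: 5.089 / 12.01 = 0.4237 mol; H: 0.7322 / 1.008 = 0.7264 mol; S: 3.882 / 32.07 = 0.121 mol
Smallest is S at 0.121 mol; normalising gives C 3.501, H 6.001, S 1.000
Multiply by 2: C 7.00, H 12.00, S 2.00 → C7H12S2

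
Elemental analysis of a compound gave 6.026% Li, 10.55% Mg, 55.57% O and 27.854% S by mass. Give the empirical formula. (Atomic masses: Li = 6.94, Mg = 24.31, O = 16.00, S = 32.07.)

Li2MgO8S2

Assume 100 g: 6.026 g Li, 10.55 g Mg, 55.57 g O, 27.854 g S.
Li: 6.026 g ÷ 6.94 g/mol = 0.8683 mol
Mg: 10.55 g ÷ 24.31 g/mol = 0.434 mol
O: 55.57 g ÷ 16.00 g/mol = 3.473 mol
S: 27.854 g ÷ 32.07 g/mol = 0.8685 mol
Smallest is Mg at 0.434 mol; normalising gives Li 2.001, Mg 1.000, O 8.003, S 2.001
≈ 2:1:8:2 → Li2MgO8S2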